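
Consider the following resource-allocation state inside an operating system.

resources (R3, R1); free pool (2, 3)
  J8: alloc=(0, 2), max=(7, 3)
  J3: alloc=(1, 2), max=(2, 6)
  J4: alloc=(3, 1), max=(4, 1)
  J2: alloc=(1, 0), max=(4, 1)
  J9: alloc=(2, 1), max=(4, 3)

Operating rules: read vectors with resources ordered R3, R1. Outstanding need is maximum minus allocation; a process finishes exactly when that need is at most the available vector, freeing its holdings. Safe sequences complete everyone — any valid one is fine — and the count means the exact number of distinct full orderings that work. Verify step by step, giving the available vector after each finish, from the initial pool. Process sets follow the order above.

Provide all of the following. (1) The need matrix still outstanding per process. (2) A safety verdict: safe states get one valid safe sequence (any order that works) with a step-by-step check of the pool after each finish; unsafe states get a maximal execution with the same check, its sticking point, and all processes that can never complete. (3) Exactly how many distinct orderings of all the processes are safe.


(1) Need matrix, components ordered R3, R1:
  J8: (7, 1)
  J3: (1, 4)
  J4: (1, 0)
  J2: (3, 1)
  J9: (2, 2)
(2) The state is SAFE; one workable sequence: J4, J3, J2, J9, J8.
Key observation: the order's first zero-slack moment is J3 ((1, 4) needed, (5, 4) free — a requested resource with nothing to spare).
Step-by-step check:
  pool = (2, 3)
  J4 needs (1, 0) <= (2, 3) -> finishes; pool += (3, 1) = (5, 4)
  J3 needs (1, 4) <= (5, 4) -> finishes; pool += (1, 2) = (6, 6)
  J2 needs (3, 1) <= (6, 6) -> finishes; pool += (1, 0) = (7, 6)
  J9 needs (2, 2) <= (7, 6) -> finishes; pool += (2, 1) = (9, 7)
  J8 needs (7, 1) <= (9, 7) -> finishes; pool += (0, 2) = (9, 9)
(3) Exactly 26 of the possible complete orderings are safe sequences.


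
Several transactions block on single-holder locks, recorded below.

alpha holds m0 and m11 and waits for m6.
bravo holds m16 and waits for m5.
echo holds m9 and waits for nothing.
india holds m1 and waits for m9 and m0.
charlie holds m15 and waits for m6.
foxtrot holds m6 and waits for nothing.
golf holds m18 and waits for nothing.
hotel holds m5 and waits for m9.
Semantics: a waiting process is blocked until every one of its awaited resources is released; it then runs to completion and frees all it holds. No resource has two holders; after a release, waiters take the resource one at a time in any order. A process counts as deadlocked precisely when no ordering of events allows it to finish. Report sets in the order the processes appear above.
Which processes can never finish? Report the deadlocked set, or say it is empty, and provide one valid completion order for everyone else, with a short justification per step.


Nothing here is deadlocked.
Key observation: every chain of waits terminates; starting from the processes that wait on nothing, all the rest unlock in turn.
The rest can finish in the order foxtrot, echo, hotel, alpha, india, bravo, charlie, golf.
Verifying each step:
  run foxtrot (it waits on nothing); releases m6
  run echo (it waits on nothing); releases m9
  hotel: everything it awaited (m9) is free; runs, freeing m5
  alpha: everything it awaited (m6) is free; runs, freeing m0 and m11
  india: everything it awaited (m9 and m0) is free; runs, freeing m1
  bravo: everything it awaited (m5) is free; runs, freeing m16
  charlie: everything it awaited (m6) is free; runs, freeing m15
  run golf (it waits on nothing); releases m18


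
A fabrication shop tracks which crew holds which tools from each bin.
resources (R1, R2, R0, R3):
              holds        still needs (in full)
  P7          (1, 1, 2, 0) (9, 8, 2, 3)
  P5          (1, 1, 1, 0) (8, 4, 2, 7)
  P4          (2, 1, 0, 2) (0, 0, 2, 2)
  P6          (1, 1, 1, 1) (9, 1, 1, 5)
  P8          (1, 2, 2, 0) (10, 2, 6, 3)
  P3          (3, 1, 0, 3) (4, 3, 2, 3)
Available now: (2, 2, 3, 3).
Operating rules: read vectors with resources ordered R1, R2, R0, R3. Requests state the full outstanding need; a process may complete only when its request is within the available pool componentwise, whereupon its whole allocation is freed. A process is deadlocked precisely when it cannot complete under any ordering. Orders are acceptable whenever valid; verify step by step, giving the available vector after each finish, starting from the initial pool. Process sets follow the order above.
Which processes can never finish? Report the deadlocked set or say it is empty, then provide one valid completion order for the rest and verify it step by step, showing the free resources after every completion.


Deadlocked: P7, P5, P6 and P8.
Key observation: after P4, P3 complete, (7, 4, 3, 8) is the best the pool ever gets, yet each leftover process wants more R1.
A valid finishing order for the others: P4, P3. Check, step by step:
  pool = (2, 2, 3, 3)
  P4: need (0, 0, 2, 2) fits (2, 2, 3, 3); releases (2, 1, 0, 2), pool now (4, 3, 3, 5)
  P3: need (4, 3, 2, 3) fits (4, 3, 3, 5); releases (3, 1, 0, 3), pool now (7, 4, 3, 8)
The stuck group stays short no matter what:
  P7 still needs (9, 8, 2, 3) but only (7, 4, 3, 8) is free — short on R1 and R2
  P5 still needs (8, 4, 2, 7) but only (7, 4, 3, 8) is free — short on R1
  P6 still needs (9, 1, 1, 5) but only (7, 4, 3, 8) is free — short on R1
  P8 still needs (10, 2, 6, 3) but only (7, 4, 3, 8) is free — short on R1 and R0


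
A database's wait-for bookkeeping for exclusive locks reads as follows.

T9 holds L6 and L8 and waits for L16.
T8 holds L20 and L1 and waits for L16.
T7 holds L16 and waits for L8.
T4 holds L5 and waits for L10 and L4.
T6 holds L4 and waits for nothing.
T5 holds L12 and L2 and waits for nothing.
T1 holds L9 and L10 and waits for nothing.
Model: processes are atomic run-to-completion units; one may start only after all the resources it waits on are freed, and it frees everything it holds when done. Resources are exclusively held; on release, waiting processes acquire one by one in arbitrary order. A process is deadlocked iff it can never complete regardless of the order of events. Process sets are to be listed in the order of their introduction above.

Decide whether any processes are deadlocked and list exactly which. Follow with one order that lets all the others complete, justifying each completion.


Deadlocked set: T9, T8 and T7.
Key observation: the loop T9 -> T7 -> T9 blocks itself forever; T8 waits into the deadlock from upstream.
The rest can finish in the order T1, T5, T6, T4.
Verifying each step:
  T1 waits on nothing -> runs at once and releases L9 and L10
  T5 waits on nothing -> runs at once and releases L12 and L2
  T6 waits on nothing -> runs at once and releases L4
  T4: everything it awaited (L10 and L4) is free; runs, freeing L5


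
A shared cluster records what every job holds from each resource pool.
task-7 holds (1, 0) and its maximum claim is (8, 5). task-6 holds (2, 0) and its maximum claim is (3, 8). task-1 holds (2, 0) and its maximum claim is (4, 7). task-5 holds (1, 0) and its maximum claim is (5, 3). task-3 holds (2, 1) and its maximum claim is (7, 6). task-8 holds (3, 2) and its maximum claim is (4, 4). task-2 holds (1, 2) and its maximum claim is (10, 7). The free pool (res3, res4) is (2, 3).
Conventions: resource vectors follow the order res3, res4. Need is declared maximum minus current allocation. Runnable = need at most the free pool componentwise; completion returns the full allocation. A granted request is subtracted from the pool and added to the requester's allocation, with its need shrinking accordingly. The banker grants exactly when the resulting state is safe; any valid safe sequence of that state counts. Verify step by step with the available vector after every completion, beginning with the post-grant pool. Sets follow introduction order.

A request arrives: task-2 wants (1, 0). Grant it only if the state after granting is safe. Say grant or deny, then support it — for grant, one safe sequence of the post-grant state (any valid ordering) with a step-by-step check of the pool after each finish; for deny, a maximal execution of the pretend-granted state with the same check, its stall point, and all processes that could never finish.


GRANT: granting preserves safety; a valid post-grant sequence is task-8, task-5, task-3, task-7, task-2, task-6, task-1.
Key observation: after the grant the pool drops to (1, 3), which still lets task-8 finish first and unwind the rest.
Verifying the post-grant state step by step:
  pool = (1, 3)
  task-8 needs (1, 2) <= (1, 3) -> finishes; pool += (3, 2) = (4, 5)
  task-5 needs (4, 3) <= (4, 5) -> finishes; pool += (1, 0) = (5, 5)
  task-3 needs (5, 5) <= (5, 5) -> finishes; pool += (2, 1) = (7, 6)
  task-7 needs (7, 5) <= (7, 6) -> finishes; pool += (1, 0) = (8, 6)
  task-2 needs (8, 5) <= (8, 6) -> finishes; pool += (2, 2) = (10, 8)
  task-6 needs (1, 8) <= (10, 8) -> finishes; pool += (2, 0) = (12, 8)
  task-1 needs (2, 7) <= (12, 8) -> finishes; pool += (2, 0) = (14, 8)


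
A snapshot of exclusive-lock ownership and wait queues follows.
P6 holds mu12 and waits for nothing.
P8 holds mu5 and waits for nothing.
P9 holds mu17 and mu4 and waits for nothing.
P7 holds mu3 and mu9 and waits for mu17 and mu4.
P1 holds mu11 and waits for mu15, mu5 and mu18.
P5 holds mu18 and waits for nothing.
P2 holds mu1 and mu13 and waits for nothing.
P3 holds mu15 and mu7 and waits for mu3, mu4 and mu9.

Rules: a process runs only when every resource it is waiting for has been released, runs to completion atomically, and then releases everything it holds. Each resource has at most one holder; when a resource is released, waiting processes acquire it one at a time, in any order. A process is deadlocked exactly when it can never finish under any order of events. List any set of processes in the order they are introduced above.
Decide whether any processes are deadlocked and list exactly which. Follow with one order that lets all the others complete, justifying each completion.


The deadlocked set is empty.
Key observation: the wait graph is acyclic; completion cascades from the unblocked processes through everyone else.
The rest can finish in the order P2, P6, P9, P7, P3, P8, P5, P1.
Walking it through:
  P2 waits on nothing -> runs at once and releases mu1 and mu13
  P6 waits on nothing -> runs at once and releases mu12
  P9 waits on nothing -> runs at once and releases mu17 and mu4
  run P7 (all its waits — mu17 and mu4 — are resolved); releases mu3 and mu9
  run P3 (all its waits — mu3, mu4 and mu9 — are resolved); releases mu15 and mu7
  P8 waits on nothing -> runs at once and releases mu5
  P5 waits on nothing -> runs at once and releases mu18
  run P1 (all its waits — mu15, mu5 and mu18 — are resolved); releases mu11


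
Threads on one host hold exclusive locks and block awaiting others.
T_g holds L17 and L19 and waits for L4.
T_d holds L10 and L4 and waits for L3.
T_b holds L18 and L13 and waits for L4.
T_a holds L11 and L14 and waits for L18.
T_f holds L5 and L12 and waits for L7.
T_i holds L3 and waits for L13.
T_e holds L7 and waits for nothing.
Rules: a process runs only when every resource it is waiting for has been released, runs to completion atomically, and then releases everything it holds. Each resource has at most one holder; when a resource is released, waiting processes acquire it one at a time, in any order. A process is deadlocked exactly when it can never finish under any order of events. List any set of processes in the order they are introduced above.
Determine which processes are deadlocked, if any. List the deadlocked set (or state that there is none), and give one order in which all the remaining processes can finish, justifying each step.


Deadlocked set: T_g, T_d, T_b, T_a and T_i.
Key observation: T_d -> T_i -> T_b -> T_d is a circular wait — nothing in it can go first; T_g and T_a wait into the deadlock from upstream.
The rest can finish in the order T_e, T_f.
Step-by-step check:
  run T_e (it waits on nothing); releases L7
  T_f: everything it awaited (L7) is free; runs, freeing L5 and L12


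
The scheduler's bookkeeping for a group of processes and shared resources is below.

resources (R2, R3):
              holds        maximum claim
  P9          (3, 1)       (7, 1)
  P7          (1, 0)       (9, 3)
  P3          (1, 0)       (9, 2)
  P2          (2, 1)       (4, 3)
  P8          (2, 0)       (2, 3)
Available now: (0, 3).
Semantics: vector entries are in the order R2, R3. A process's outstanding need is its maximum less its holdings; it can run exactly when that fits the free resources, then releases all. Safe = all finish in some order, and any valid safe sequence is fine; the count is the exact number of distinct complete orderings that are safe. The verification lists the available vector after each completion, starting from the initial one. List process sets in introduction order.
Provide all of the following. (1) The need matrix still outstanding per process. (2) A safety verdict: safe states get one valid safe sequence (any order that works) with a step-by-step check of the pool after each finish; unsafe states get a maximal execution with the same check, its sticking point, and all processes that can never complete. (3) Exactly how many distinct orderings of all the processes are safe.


(1) Outstanding need per process (order R2, R3):
  P9: (4, 0)
  P7: (8, 3)
  P3: (8, 2)
  P2: (2, 2)
  P8: (0, 3)
(2) UNSAFE.
Key observation: the pool after P8, P2, P9 is (7, 5); every surviving request exceeds it in R2, so progress ends there.
The run P8, P2, P9 cannot be extended any further. Walking it through:
  pool = (0, 3)
  P8 needs (0, 3) <= (0, 3) -> finishes; pool += (2, 0) = (2, 3)
  P2 needs (2, 2) <= (2, 3) -> finishes; pool += (2, 1) = (4, 4)
  P9 needs (4, 0) <= (4, 4) -> finishes; pool += (3, 1) = (7, 5)
  blocked: P7 wants (8, 3), pool (7, 5) — not enough R2
  blocked: P3 wants (8, 2), pool (7, 5) — not enough R2
Permanently blocked: P7 and P3.
(3) Precisely 0 of the possible complete orderings are safe sequences.


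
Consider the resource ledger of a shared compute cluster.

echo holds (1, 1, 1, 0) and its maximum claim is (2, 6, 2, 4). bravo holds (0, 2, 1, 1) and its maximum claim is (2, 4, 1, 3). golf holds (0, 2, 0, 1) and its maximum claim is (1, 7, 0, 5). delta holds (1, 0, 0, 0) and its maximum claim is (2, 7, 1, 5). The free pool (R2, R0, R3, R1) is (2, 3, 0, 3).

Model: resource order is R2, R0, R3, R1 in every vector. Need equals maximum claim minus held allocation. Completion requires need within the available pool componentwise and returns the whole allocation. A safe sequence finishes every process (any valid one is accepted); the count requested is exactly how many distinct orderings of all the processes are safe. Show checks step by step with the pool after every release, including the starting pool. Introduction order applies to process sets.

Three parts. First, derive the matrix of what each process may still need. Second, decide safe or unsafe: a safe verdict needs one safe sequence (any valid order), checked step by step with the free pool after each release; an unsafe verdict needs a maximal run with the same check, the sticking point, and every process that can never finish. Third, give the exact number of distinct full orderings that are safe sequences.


(1) Remaining need (order R2, R0, R3, R1):
  echo: (1, 5, 1, 4)
  bravo: (2, 2, 0, 2)
  golf: (1, 5, 0, 4)
  delta: (1, 7, 1, 5)
(2) The state is SAFE; one workable sequence: bravo, echo, golf, delta.
Key observation: the first exact fit in this order is bravo — it needs (2, 2, 0, 2) with (2, 3, 0, 3) free, meeting a requested resource to the last unit.
Verifying each step:
  pool = (2, 3, 0, 3)
  run bravo (needs (2, 2, 0, 2), free (2, 3, 0, 3)); after release of (0, 2, 1, 1) the pool is (2, 5, 1, 4)
  run echo (needs (1, 5, 1, 4), free (2, 5, 1, 4)); after release of (1, 1, 1, 0) the pool is (3, 6, 2, 4)
  run golf (needs (1, 5, 0, 4), free (3, 6, 2, 4)); after release of (0, 2, 0, 1) the pool is (3, 8, 2, 5)
  run delta (needs (1, 7, 1, 5), free (3, 8, 2, 5)); after release of (1, 0, 0, 0) the pool is (4, 8, 2, 5)
(3) The exact count: 3 of the possible complete orderings are safe sequences.


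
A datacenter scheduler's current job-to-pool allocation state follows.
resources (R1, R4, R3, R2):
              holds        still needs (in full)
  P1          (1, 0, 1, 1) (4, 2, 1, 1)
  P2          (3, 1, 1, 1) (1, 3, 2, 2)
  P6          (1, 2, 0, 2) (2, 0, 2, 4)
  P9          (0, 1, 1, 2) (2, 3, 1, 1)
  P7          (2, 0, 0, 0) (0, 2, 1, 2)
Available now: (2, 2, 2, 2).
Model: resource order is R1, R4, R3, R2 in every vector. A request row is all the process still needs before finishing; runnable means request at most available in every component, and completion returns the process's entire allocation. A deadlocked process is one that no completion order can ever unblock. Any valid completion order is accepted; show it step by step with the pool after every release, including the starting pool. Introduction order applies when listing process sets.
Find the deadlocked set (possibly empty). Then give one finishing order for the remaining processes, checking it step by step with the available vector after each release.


The deadlocked set is P2, P6 and P9.
Key observation: after P7, P1 the pool peaks at (5, 2, 3, 3), and each blocked process is short somewhere: P2 on R4; P6 on R2; P9 on R4.
One completion order for the rest: P7, P1. Step-by-step check:
  pool = (2, 2, 2, 2)
  P7 needs (0, 2, 1, 2) <= (2, 2, 2, 2) -> finishes; pool += (2, 0, 0, 0) = (4, 2, 2, 2)
  P1 needs (4, 2, 1, 1) <= (4, 2, 2, 2) -> finishes; pool += (1, 0, 1, 1) = (5, 2, 3, 3)
The stuck group stays short no matter what:
  P2 cannot run: need (1, 3, 2, 2) vs free (5, 2, 3, 3) (insufficient R4)
  P6 cannot run: need (2, 0, 2, 4) vs free (5, 2, 3, 3) (insufficient R2)
  P9 cannot run: need (2, 3, 1, 1) vs free (5, 2, 3, 3) (insufficient R4)


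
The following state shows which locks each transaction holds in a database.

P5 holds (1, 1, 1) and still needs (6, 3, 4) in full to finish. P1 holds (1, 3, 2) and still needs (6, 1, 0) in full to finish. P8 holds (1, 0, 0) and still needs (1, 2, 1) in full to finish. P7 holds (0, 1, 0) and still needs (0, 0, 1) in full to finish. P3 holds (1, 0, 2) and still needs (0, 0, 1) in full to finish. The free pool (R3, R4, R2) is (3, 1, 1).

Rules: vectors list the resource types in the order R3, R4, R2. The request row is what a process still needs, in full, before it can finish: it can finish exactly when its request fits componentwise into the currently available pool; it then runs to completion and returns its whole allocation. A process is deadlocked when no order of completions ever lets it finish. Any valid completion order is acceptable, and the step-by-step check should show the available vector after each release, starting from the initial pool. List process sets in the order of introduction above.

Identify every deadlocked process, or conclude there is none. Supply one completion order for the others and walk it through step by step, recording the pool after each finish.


Deadlocked: P5 and P1.
Key observation: the wall is R3: completing P7, P3, P8 brings the pool only to (5, 2, 3), and all the rest need more.
One completion order for the rest: P7, P3, P8. Walking it through:
  pool = (3, 1, 1)
  P7 needs (0, 0, 1) <= (3, 1, 1) -> finishes; pool += (0, 1, 0) = (3, 2, 1)
  P3 needs (0, 0, 1) <= (3, 2, 1) -> finishes; pool += (1, 0, 2) = (4, 2, 3)
  P8 needs (1, 2, 1) <= (4, 2, 3) -> finishes; pool += (1, 0, 0) = (5, 2, 3)
None of the blocked processes ever fits:
  blocked: P5 wants (6, 3, 4), pool (5, 2, 3) — not enough R3, R4 and R2
  blocked: P1 wants (6, 1, 0), pool (5, 2, 3) — not enough R3


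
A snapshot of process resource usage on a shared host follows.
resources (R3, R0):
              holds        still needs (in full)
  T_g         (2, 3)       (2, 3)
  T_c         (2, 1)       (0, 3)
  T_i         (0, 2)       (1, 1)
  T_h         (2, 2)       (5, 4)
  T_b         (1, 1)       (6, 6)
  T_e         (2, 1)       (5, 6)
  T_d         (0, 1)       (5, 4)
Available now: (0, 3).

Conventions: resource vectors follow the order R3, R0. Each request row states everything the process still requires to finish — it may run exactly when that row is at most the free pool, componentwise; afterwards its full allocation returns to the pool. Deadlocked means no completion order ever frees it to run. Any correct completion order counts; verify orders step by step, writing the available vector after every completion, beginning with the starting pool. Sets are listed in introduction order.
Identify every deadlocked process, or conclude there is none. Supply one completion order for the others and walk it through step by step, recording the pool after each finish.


The deadlocked set is T_h, T_b, T_e and T_d.
Key observation: R3 is the bottleneck — with T_c, T_g, T_i done the pool holds (4, 9), short of every remaining need.
A valid finishing order for the others: T_c, T_g, T_i. Walking it through:
  pool = (0, 3)
  T_c: need (0, 3) fits (0, 3); releases (2, 1), pool now (2, 4)
  T_g: need (2, 3) fits (2, 4); releases (2, 3), pool now (4, 7)
  T_i: need (1, 1) fits (4, 7); releases (0, 2), pool now (4, 9)
The blocked processes can never fit:
  blocked: T_h wants (5, 4), pool (4, 9) — not enough R3
  blocked: T_b wants (6, 6), pool (4, 9) — not enough R3
  blocked: T_e wants (5, 6), pool (4, 9) — not enough R3
  blocked: T_d wants (5, 4), pool (4, 9) — not enough R3


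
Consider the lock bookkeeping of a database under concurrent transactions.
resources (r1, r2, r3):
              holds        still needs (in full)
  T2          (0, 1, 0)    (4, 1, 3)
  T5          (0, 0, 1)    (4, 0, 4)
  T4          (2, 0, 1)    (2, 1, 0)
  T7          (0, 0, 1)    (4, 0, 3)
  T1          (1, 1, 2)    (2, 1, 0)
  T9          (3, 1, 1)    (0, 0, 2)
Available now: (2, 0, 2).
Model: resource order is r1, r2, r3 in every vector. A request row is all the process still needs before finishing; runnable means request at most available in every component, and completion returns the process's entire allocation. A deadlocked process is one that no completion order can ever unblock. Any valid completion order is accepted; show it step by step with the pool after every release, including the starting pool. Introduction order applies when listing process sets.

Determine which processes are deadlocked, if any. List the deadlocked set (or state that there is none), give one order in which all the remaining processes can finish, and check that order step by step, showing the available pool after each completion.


No process is deadlocked.
Key observation: T9 leads a chain of completions in which each release enables another process.
One completion order for the rest: T9, T1, T4, T2, T5, T7. Verifying each step:
  pool = (2, 0, 2)
  T9: need (0, 0, 2) fits (2, 0, 2); releases (3, 1, 1), pool now (5, 1, 3)
  T1: need (2, 1, 0) fits (5, 1, 3); releases (1, 1, 2), pool now (6, 2, 5)
  T4: need (2, 1, 0) fits (6, 2, 5); releases (2, 0, 1), pool now (8, 2, 6)
  T2: need (4, 1, 3) fits (8, 2, 6); releases (0, 1, 0), pool now (8, 3, 6)
  T5: need (4, 0, 4) fits (8, 3, 6); releases (0, 0, 1), pool now (8, 3, 7)
  T7: need (4, 0, 3) fits (8, 3, 7); releases (0, 0, 1), pool now (8, 3, 8)


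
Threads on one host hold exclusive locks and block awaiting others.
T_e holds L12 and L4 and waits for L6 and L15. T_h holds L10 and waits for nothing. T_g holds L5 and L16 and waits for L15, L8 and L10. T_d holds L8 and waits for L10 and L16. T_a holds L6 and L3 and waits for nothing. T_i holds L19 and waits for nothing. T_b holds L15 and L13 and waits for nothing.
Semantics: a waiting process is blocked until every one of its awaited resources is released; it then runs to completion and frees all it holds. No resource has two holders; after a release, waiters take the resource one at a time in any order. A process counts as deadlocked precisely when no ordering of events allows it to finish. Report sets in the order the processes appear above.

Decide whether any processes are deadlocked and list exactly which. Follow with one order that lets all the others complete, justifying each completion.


The deadlocked set is T_g and T_d.
Key observation: the cycle T_g -> T_d -> T_g can never break — each member waits on the next; no other process is dragged down with it.
One completion order for the rest: T_b, T_a, T_i, T_e, T_h.
Verifying each step:
  run T_b (it waits on nothing); releases L15 and L13
  run T_a (it waits on nothing); releases L6 and L3
  run T_i (it waits on nothing); releases L19
  T_e: everything it awaited (L6 and L15) is free; runs, freeing L12 and L4
  run T_h (it waits on nothing); releases L10


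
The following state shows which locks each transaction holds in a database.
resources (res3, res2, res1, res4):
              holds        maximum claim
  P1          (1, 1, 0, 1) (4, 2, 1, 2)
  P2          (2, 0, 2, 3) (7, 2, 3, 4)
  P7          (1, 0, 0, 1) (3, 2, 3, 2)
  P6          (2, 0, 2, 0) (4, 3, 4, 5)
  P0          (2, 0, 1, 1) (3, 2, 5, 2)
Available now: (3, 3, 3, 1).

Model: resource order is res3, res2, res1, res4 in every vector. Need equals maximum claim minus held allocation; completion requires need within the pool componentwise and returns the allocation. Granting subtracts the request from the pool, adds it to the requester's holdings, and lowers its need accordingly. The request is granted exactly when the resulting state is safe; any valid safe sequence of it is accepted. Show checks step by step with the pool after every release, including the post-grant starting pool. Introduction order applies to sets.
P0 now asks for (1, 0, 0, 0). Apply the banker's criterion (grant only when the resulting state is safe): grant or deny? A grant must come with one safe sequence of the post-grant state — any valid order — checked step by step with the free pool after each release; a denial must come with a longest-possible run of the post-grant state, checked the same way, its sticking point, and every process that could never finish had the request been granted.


DENY — the pretend-granted state is unsafe.
Key observation: after P7, P1 the pool peaks at (4, 4, 3, 3), and each blocked process is short somewhere: P2 on res3; P6 on res4; P0 on res1.
After a pretend grant, a maximal execution: P7, P1 — then nothing else fits. Check, step by step:
  pool = (2, 3, 3, 1)
  run P7 (needs (2, 2, 3, 1), free (2, 3, 3, 1)); after release of (1, 0, 0, 1) the pool is (3, 3, 3, 2)
  run P1 (needs (3, 1, 1, 1), free (3, 3, 3, 2)); after release of (1, 1, 0, 1) the pool is (4, 4, 3, 3)
  P2 cannot run: need (5, 2, 1, 1) vs free (4, 4, 3, 3) (insufficient res3)
  P6 cannot run: need (2, 3, 2, 5) vs free (4, 4, 3, 3) (insufficient res4)
  P0 cannot run: need (0, 2, 4, 1) vs free (4, 4, 3, 3) (insufficient res1)
Had the request been granted, P2, P6 and P0 could never finish.


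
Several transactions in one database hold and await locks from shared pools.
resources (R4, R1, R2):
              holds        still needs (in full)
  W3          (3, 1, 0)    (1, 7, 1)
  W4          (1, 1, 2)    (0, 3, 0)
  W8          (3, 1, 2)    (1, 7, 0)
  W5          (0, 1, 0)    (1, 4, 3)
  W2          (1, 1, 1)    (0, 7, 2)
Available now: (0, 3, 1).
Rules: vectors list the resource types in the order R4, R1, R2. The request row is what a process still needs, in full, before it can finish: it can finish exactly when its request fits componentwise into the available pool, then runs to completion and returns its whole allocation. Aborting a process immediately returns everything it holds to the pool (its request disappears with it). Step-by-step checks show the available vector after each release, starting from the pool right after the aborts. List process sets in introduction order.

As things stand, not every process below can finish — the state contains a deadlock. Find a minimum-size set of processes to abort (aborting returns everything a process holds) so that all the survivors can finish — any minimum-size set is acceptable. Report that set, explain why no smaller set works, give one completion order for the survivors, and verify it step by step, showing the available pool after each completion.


The answer: abort W8 and W2.
Key observation: W3 was stuck for good until W8 and W2 gave back (4, 2, 3); in the order shown it finishes at step 3.
Why nothing smaller works — every single abort fails: W3 alone leaves W8 blocked (short on R1); W4 alone leaves W3 blocked (short on R1); W8 alone leaves W3 blocked (short on R1); W5 alone leaves W3 blocked (short on R1); W2 alone leaves W3 blocked (short on R1).
Survivors finish in the order: W4, W5, W3. Walking it through (pool after the aborts first):
  pool = (4, 5, 4)
  run W4 (needs (0, 3, 0), free (4, 5, 4)); after release of (1, 1, 2) the pool is (5, 6, 6)
  run W5 (needs (1, 4, 3), free (5, 6, 6)); after release of (0, 1, 0) the pool is (5, 7, 6)
  run W3 (needs (1, 7, 1), free (5, 7, 6)); after release of (3, 1, 0) the pool is (8, 8, 6)


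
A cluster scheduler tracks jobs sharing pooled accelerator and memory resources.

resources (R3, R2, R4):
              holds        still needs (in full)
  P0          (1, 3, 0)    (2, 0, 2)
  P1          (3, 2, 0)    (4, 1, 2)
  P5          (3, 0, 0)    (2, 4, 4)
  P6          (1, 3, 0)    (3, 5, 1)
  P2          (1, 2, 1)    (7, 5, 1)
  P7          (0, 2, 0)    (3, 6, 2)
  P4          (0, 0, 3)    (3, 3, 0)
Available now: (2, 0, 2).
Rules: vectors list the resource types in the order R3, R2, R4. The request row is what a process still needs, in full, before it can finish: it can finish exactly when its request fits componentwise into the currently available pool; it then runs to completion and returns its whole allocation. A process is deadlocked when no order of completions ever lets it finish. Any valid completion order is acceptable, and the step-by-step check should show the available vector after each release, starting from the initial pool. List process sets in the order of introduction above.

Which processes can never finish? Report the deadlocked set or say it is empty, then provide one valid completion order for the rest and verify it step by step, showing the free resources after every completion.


Deadlocked: P1, P5, P6, P2 and P7.
Key observation: after P0, P4 the pool peaks at (3, 3, 5), and each blocked process is short somewhere: P1 on R3; P5 on R2; P6 on R2; P2 on R3, R2; P7 on R2.
One completion order for the rest: P0, P4. Check, step by step:
  pool = (2, 0, 2)
  P0 needs (2, 0, 2) <= (2, 0, 2) -> finishes; pool += (1, 3, 0) = (3, 3, 2)
  P4 needs (3, 3, 0) <= (3, 3, 2) -> finishes; pool += (0, 0, 3) = (3, 3, 5)
The blocked processes can never fit:
  blocked: P1 wants (4, 1, 2), pool (3, 3, 5) — not enough R3
  blocked: P5 wants (2, 4, 4), pool (3, 3, 5) — not enough R2
  blocked: P6 wants (3, 5, 1), pool (3, 3, 5) — not enough R2
  blocked: P2 wants (7, 5, 1), pool (3, 3, 5) — not enough R3 and R2
  blocked: P7 wants (3, 6, 2), pool (3, 3, 5) — not enough R2


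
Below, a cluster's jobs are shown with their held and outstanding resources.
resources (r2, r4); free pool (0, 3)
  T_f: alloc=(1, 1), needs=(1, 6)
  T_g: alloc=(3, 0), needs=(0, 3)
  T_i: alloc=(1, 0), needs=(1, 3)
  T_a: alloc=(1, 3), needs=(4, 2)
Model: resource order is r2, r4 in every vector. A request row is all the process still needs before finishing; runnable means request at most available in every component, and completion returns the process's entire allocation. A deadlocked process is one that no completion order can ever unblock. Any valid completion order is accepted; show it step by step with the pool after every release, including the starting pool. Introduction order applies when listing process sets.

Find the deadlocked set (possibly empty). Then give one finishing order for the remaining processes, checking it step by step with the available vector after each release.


Nothing here is deadlocked.
Key observation: there is always a runnable process — T_g first — so the state unwinds completely.
A valid finishing order for the others: T_g, T_i, T_a, T_f. Verifying each step:
  pool = (0, 3)
  run T_g (needs (0, 3), free (0, 3)); after release of (3, 0) the pool is (3, 3)
  run T_i (needs (1, 3), free (3, 3)); after release of (1, 0) the pool is (4, 3)
  run T_a (needs (4, 2), free (4, 3)); after release of (1, 3) the pool is (5, 6)
  run T_f (needs (1, 6), free (5, 6)); after release of (1, 1) the pool is (6, 7)


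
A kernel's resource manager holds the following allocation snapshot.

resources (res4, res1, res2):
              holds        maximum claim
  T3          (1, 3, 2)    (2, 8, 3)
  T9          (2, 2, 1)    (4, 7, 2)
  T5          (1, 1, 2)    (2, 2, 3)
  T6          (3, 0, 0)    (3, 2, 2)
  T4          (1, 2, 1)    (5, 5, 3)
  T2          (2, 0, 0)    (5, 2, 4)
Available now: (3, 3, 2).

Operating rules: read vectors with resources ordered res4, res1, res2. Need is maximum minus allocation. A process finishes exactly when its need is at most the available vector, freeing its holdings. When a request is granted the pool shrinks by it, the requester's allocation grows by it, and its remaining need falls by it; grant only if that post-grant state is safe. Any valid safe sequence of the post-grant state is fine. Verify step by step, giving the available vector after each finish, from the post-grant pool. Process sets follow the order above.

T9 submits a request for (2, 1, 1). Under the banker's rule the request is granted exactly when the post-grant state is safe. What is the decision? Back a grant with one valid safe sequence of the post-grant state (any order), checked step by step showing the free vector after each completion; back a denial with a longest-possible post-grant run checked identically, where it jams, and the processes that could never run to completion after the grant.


GRANT — the state after the grant stays safe, e.g. via T5, T6, T4, T3, T2, T9.
Key observation: after the grant the pool drops to (1, 2, 1), which still lets T5 finish first and unwind the rest.
Check on the post-grant state, step by step:
  pool = (1, 2, 1)
  T5 needs (1, 1, 1) <= (1, 2, 1) -> finishes; pool += (1, 1, 2) = (2, 3, 3)
  T6 needs (0, 2, 2) <= (2, 3, 3) -> finishes; pool += (3, 0, 0) = (5, 3, 3)
  T4 needs (4, 3, 2) <= (5, 3, 3) -> finishes; pool += (1, 2, 1) = (6, 5, 4)
  T3 needs (1, 5, 1) <= (6, 5, 4) -> finishes; pool += (1, 3, 2) = (7, 8, 6)
  T2 needs (3, 2, 4) <= (7, 8, 6) -> finishes; pool += (2, 0, 0) = (9, 8, 6)
  T9 needs (0, 4, 0) <= (9, 8, 6) -> finishes; pool += (4, 3, 2) = (13, 11, 8)


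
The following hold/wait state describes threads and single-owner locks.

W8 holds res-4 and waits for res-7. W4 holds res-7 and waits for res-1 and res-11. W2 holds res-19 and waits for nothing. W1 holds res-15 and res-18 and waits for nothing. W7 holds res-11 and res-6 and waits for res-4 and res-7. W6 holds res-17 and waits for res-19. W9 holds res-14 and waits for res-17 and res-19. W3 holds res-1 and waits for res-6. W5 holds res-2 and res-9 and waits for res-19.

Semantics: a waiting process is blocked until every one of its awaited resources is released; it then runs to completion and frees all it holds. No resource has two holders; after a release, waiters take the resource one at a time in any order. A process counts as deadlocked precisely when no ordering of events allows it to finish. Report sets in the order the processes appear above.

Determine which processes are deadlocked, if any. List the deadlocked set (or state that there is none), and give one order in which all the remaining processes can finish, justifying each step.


The deadlocked set is W8, W4, W7 and W3.
Key observation: the waits loop around W8 -> W4 -> W7 -> W8 with no way out; W3 is caught in further circular waits.
A valid finishing order for the others: W2, W5, W6, W1, W9.
Verifying each step:
  W2: no waits; runs immediately, freeing res-19
  W5: everything it awaited (res-19) is free; runs, freeing res-2 and res-9
  W6: everything it awaited (res-19) is free; runs, freeing res-17
  W1: no waits; runs immediately, freeing res-15 and res-18
  W9: everything it awaited (res-17 and res-19) is free; runs, freeing res-14


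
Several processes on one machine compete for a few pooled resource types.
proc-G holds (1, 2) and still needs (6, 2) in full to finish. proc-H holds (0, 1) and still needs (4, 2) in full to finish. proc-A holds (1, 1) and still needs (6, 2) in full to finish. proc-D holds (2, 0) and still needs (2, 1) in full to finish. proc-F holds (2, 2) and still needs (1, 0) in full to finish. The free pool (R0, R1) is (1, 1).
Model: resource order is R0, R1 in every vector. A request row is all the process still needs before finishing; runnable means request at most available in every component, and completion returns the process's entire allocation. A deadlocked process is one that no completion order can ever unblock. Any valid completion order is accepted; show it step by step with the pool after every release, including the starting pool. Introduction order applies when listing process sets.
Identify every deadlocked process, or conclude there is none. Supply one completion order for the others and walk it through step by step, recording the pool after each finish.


Deadlocked: proc-G and proc-A.
Key observation: R0 is the bottleneck — with proc-F, proc-D, proc-H done the pool holds (5, 4), short of every remaining need.
The rest can finish in the order proc-F, proc-D, proc-H. Check, step by step:
  pool = (1, 1)
  run proc-F (needs (1, 0), free (1, 1)); after release of (2, 2) the pool is (3, 3)
  run proc-D (needs (2, 1), free (3, 3)); after release of (2, 0) the pool is (5, 3)
  run proc-H (needs (4, 2), free (5, 3)); after release of (0, 1) the pool is (5, 4)
The stuck group stays short no matter what:
  proc-G cannot run: need (6, 2) vs free (5, 4) (insufficient R0)
  proc-A cannot run: need (6, 2) vs free (5, 4) (insufficient R0)


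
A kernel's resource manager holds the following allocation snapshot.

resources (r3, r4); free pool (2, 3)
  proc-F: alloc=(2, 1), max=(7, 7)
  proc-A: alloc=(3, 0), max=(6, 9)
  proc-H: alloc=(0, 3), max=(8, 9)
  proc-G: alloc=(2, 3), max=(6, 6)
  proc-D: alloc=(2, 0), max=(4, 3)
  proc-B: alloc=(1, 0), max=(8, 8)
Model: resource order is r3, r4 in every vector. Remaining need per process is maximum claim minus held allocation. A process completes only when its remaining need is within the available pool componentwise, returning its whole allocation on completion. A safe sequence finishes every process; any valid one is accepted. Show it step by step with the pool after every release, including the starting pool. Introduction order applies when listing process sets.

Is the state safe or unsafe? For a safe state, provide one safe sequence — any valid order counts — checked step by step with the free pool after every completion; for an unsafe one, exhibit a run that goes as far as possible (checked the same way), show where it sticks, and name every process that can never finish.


SAFE — a valid safe sequence is proc-D, proc-G, proc-F, proc-H, proc-B, proc-A.
Key observation: the order's first zero-slack moment is proc-D ((2, 3) needed, (2, 3) free — a requested resource with nothing to spare).
Verifying each step:
  pool = (2, 3)
  run proc-D (needs (2, 3), free (2, 3)); after release of (2, 0) the pool is (4, 3)
  run proc-G (needs (4, 3), free (4, 3)); after release of (2, 3) the pool is (6, 6)
  run proc-F (needs (5, 6), free (6, 6)); after release of (2, 1) the pool is (8, 7)
  run proc-H (needs (8, 6), free (8, 7)); after release of (0, 3) the pool is (8, 10)
  run proc-B (needs (7, 8), free (8, 10)); after release of (1, 0) the pool is (9, 10)
  run proc-A (needs (3, 9), free (9, 10)); after release of (3, 0) the pool is (12, 10)


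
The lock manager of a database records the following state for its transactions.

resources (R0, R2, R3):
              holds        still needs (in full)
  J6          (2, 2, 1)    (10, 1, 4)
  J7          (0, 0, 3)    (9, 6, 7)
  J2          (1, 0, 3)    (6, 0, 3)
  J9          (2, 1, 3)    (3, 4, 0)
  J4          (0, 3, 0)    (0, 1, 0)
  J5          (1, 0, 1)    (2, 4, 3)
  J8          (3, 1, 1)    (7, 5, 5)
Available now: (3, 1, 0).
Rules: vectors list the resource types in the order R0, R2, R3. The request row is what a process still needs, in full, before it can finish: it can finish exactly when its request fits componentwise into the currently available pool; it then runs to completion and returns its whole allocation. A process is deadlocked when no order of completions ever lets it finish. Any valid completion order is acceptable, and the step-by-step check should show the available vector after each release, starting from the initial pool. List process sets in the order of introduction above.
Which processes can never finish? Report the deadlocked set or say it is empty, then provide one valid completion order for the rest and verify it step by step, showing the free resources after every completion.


No process is deadlocked.
Key observation: J4 leads a chain of completions in which each release enables another process.
The rest can finish in the order J4, J9, J5, J2, J8, J7, J6. Step-by-step check:
  pool = (3, 1, 0)
  J4: need (0, 1, 0) fits (3, 1, 0); releases (0, 3, 0), pool now (3, 4, 0)
  J9: need (3, 4, 0) fits (3, 4, 0); releases (2, 1, 3), pool now (5, 5, 3)
  J5: need (2, 4, 3) fits (5, 5, 3); releases (1, 0, 1), pool now (6, 5, 4)
  J2: need (6, 0, 3) fits (6, 5, 4); releases (1, 0, 3), pool now (7, 5, 7)
  J8: need (7, 5, 5) fits (7, 5, 7); releases (3, 1, 1), pool now (10, 6, 8)
  J7: need (9, 6, 7) fits (10, 6, 8); releases (0, 0, 3), pool now (10, 6, 11)
  J6: need (10, 1, 4) fits (10, 6, 11); releases (2, 2, 1), pool now (12, 8, 12)
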